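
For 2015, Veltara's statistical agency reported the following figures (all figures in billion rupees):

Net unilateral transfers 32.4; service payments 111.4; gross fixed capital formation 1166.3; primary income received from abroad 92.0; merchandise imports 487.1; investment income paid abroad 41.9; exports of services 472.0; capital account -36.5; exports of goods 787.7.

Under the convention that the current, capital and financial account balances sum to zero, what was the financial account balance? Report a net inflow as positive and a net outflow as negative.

Goods balance = 787.7 - 487.1 = 300.6
Services balance = 472.0 - 111.4 = 360.6
Trade balance (goods + services) = 300.6 + 360.6 = 661.2
Net primary income = 92.0 - 41.9 = 50.1
Net secondary income = 32.4
Current account = 661.2 + 50.1 + 32.4 = 743.7
Financial account = -(743.7 + (-36.5)) = -707.2

-707.2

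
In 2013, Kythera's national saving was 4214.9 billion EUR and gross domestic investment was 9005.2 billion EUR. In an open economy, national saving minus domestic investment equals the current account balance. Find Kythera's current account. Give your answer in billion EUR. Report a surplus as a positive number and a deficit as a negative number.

CA = S - I = 4214.9 - 9005.2 = -4790.3

-4790.3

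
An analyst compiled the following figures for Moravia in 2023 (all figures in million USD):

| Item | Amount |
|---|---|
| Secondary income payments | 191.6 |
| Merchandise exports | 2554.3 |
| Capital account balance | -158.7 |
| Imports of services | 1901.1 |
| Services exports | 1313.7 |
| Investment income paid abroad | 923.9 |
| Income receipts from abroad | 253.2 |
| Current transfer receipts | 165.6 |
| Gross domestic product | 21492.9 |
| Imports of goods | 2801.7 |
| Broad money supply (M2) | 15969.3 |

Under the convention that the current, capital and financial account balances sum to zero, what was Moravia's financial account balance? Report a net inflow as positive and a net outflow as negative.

Goods balance = 2554.3 - 2801.7 = -247.4
Services balance = 1313.7 - 1901.1 = -587.4
Trade balance (goods + services) = -247.4 + (-587.4) = -834.8
Net primary income = 253.2 - 923.9 = -670.7
Net secondary income = 165.6 - 191.6 = -26.0
Current account = -834.8 + (-670.7) + (-26.0) = -1531.5
Financial account = -(-1531.5 + (-158.7)) = 1690.2

1690.2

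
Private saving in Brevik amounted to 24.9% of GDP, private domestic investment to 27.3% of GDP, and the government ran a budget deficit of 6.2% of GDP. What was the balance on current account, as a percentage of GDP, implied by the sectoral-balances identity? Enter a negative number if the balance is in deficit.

By the sectoral-balances identity, CA = (S_private - I) + (T - G).
Private balance = 24.9 - 27.3 = -2.4
Government balance (T - G) = -6.2
CA = -2.4 + (-6.2) = -8.6

-8.6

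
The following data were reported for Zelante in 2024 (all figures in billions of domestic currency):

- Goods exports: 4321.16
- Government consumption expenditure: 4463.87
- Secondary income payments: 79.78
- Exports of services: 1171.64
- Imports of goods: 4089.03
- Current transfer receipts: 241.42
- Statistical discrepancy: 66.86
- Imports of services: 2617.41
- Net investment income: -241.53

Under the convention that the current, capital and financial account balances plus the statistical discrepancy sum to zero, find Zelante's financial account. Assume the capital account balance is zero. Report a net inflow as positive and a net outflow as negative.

1226.67

Goods balance = 4321.16 - 4089.03 = 232.13
Services balance = 1171.64 - 2617.41 = -1445.77
Trade balance (goods + services) = 232.13 + (-1445.77) = -1213.64
Net primary income = -241.53
Net secondary income = 241.42 - 79.78 = 161.64
Current account = -1213.64 + (-241.53) + 161.64 = -1293.53
Financial account = -(-1293.53 + 66.86) = 1226.67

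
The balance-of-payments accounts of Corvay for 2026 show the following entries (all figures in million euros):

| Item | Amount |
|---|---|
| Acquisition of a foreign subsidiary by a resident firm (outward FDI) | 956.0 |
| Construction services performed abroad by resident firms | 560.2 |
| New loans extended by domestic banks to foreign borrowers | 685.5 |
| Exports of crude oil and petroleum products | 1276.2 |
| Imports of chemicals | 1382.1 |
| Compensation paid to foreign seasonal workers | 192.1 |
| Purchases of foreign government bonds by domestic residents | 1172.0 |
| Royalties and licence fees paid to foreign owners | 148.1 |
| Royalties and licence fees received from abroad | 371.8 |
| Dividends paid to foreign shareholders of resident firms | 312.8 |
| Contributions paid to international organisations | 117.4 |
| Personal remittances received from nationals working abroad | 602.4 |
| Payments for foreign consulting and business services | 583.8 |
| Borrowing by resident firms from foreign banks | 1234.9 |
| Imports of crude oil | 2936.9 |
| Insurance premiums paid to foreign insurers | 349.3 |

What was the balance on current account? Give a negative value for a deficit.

Goods: 1276.2 - 1382.1 - 2936.9 = -3042.8
Services: 560.2 - 583.8 - 349.3 + 371.8 - 148.1 = -149.2
Primary income: -312.8 - 192.1 = -504.9
Secondary income: -117.4 + 602.4 = 485.0
Current account = (-3042.8) + (-149.2) + (-504.9) + 485.0 = -3211.9
(Excluded from the current account — financial account: acquisition of a foreign subsidiary by a resident firm (outward FDI) 956.0, new loans extended by domestic banks to foreign borrowers 685.5, purchases of foreign government bonds by domestic residents 1172.0, borrowing by resident firms from foreign banks 1234.9.)

-3211.9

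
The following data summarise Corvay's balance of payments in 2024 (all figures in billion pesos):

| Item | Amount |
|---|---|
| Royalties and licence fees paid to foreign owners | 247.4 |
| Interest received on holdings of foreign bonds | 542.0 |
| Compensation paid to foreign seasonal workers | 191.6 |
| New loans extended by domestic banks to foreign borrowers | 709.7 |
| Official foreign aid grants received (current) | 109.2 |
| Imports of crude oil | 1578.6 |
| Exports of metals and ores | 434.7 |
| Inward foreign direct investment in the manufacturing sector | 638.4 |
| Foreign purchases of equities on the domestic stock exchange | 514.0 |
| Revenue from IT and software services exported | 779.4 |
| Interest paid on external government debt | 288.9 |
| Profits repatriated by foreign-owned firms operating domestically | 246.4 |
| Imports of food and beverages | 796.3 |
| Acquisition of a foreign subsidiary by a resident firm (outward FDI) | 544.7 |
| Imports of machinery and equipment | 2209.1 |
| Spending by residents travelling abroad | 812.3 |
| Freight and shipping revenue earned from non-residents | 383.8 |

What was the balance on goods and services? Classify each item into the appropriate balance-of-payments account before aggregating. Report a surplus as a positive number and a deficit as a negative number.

-4045.8

Goods: 434.7 - 2209.1 - 796.3 - 1578.6 = -4149.3
Services: 383.8 + 779.4 - 247.4 - 812.3 = 103.5
Trade balance = -4149.3 + 103.5 = -4045.8
(Excluded from the trade balance — primary income: interest received on holdings of foreign bonds 542.0, compensation paid to foreign seasonal workers 191.6, interest paid on external government debt 288.9, profits repatriated by foreign-owned firms operating domestically 246.4; financial account: new loans extended by domestic banks to foreign borrowers 709.7, inward foreign direct investment in the manufacturing sector 638.4, foreign purchases of equities on the domestic stock exchange 514.0, acquisition of a foreign subsidiary by a resident firm (outward FDI) 544.7; secondary income: official foreign aid grants received (current) 109.2.)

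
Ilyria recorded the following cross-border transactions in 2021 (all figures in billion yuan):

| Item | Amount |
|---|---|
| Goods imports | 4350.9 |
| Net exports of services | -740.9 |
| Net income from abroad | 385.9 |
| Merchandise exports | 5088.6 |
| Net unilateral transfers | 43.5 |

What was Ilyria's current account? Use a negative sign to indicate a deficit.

426.2

Goods balance = 5088.6 - 4350.9 = 737.7
Services balance = -740.9
Trade balance (goods + services) = 737.7 + (-740.9) = -3.2
Net primary income = 385.9
Net secondary income = 43.5
Current account = -3.2 + 385.9 + 43.5 = 426.2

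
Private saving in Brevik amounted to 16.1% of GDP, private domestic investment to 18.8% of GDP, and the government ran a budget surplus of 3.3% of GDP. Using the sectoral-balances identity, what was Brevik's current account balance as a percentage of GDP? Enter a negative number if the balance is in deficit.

0.6

By the sectoral-balances identity, CA = (S_private - I) + (T - G).
Private balance = 16.1 - 18.8 = -2.7
Government balance (T - G) = 3.3
CA = -2.7 + 3.3 = 0.6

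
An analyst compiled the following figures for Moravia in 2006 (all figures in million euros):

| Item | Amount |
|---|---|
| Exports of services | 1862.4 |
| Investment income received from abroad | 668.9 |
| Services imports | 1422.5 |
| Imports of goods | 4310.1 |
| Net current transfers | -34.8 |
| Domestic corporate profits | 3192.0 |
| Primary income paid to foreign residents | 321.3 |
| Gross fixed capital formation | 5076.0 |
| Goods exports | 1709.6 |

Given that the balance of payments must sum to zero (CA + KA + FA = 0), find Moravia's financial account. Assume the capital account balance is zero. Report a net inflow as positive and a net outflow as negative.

1847.8

Goods balance = 1709.6 - 4310.1 = -2600.5
Services balance = 1862.4 - 1422.5 = 439.9
Trade balance (goods + services) = -2600.5 + 439.9 = -2160.6
Net primary income = 668.9 - 321.3 = 347.6
Net secondary income = -34.8
Current account = -2160.6 + 347.6 + (-34.8) = -1847.8
Financial account = -(-1847.8) = 1847.8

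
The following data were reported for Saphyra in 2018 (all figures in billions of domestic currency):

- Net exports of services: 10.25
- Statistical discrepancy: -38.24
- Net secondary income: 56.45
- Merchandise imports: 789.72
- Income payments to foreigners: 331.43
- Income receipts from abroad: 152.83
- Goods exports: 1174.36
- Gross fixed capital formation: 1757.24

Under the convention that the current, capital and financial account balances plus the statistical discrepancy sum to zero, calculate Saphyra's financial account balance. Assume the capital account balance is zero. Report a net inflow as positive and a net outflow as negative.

Goods balance = 1174.36 - 789.72 = 384.64
Services balance = 10.25
Trade balance (goods + services) = 384.64 + 10.25 = 394.89
Net primary income = 152.83 - 331.43 = -178.60
Net secondary income = 56.45
Current account = 394.89 + (-178.60) + 56.45 = 272.74
Financial account = -(272.74 + (-38.24)) = -234.50

-234.50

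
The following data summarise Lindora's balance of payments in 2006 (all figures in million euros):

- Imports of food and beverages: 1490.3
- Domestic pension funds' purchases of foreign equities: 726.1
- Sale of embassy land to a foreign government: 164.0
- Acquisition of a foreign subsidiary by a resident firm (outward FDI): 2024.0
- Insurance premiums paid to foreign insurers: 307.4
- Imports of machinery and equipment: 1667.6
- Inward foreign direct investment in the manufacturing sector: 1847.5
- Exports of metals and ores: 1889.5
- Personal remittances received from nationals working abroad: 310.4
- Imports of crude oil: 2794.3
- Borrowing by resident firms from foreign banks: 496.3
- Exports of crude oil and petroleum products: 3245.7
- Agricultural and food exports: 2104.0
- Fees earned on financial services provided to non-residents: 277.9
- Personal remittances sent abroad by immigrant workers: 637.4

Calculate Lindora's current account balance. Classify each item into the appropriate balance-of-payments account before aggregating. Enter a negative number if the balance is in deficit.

930.5

Goods: 3245.7 + 1889.5 - 1667.6 - 1490.3 + 2104.0 - 2794.3 = 1287.0
Services: -307.4 + 277.9 = -29.5
Secondary income: -637.4 + 310.4 = -327.0
Current account = 1287.0 + (-29.5) + (-327.0) = 930.5
(Excluded from the current account — financial account: domestic pension funds' purchases of foreign equities 726.1, acquisition of a foreign subsidiary by a resident firm (outward FDI) 2024.0, inward foreign direct investment in the manufacturing sector 1847.5, borrowing by resident firms from foreign banks 496.3; capital account: sale of embassy land to a foreign government 164.0.)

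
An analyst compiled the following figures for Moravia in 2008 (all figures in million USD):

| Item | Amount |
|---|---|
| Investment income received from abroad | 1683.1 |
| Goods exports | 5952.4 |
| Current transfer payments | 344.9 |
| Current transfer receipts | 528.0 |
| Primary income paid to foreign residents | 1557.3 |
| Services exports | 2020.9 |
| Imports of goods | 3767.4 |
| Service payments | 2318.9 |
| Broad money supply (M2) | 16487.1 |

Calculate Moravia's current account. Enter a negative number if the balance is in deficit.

2195.9

Goods balance = 5952.4 - 3767.4 = 2185.0
Services balance = 2020.9 - 2318.9 = -298.0
Trade balance (goods + services) = 2185.0 + (-298.0) = 1887.0
Net primary income = 1683.1 - 1557.3 = 125.8
Net secondary income = 528.0 - 344.9 = 183.1
Current account = 1887.0 + 125.8 + 183.1 = 2195.9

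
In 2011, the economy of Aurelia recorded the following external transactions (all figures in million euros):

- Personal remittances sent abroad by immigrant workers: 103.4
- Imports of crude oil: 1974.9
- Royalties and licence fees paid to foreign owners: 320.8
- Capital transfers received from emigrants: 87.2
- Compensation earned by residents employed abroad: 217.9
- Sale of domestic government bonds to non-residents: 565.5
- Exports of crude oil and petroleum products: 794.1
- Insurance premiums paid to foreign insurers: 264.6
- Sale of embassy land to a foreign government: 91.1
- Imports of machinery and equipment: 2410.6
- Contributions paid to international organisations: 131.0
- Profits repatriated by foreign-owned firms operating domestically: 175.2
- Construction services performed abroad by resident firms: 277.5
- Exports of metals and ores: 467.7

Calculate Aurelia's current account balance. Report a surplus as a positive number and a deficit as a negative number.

Goods: 467.7 - 1974.9 - 2410.6 + 794.1 = -3123.7
Services: -264.6 + 277.5 - 320.8 = -307.9
Primary income: 217.9 - 175.2 = 42.7
Secondary income: -103.4 - 131.0 = -234.4
Current account = (-3123.7) + (-307.9) + 42.7 + (-234.4) = -3623.3
(Excluded from the current account — capital account: capital transfers received from emigrants 87.2, sale of embassy land to a foreign government 91.1; financial account: sale of domestic government bonds to non-residents 565.5.)

-3623.3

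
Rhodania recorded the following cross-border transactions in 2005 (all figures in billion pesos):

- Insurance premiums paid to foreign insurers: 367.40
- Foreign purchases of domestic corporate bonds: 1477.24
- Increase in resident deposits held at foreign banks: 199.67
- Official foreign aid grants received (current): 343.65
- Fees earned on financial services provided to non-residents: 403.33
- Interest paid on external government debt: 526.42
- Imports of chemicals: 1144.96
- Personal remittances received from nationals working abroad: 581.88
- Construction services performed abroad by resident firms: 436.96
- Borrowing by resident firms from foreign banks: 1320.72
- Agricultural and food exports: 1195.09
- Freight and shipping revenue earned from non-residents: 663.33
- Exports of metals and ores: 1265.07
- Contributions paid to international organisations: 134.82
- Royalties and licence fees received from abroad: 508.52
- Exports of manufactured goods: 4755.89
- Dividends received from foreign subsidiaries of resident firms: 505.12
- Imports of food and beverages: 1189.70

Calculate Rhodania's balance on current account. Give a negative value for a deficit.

Goods: -1144.96 - 1189.70 + 1195.09 + 4755.89 + 1265.07 = 4881.39
Services: 508.52 - 367.40 + 403.33 + 436.96 + 663.33 = 1644.74
Primary income: -526.42 + 505.12 = -21.30
Secondary income: -134.82 + 581.88 + 343.65 = 790.71
Current account = 4881.39 + 1644.74 + (-21.30) + 790.71 = 7295.54
(Excluded from the current account — financial account: foreign purchases of domestic corporate bonds 1477.24, increase in resident deposits held at foreign banks 199.67, borrowing by resident firms from foreign banks 1320.72.)

7295.54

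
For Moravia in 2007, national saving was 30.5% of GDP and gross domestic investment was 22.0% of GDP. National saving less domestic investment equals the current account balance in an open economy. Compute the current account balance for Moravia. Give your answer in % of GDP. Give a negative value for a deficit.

8.5

CA = S - I = 30.5 - 22.0 = 8.5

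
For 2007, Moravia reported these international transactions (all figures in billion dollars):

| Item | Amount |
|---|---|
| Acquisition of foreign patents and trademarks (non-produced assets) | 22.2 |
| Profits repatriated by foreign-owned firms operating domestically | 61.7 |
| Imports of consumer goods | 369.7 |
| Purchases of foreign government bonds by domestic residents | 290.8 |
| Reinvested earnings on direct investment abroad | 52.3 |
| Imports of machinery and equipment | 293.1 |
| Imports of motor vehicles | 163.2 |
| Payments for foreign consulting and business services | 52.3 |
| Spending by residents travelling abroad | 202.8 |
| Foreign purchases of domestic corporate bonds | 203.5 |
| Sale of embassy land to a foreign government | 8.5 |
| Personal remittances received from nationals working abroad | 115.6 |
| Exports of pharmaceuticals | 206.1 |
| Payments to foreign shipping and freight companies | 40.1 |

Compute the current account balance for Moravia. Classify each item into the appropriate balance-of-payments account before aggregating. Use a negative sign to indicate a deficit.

-808.9

Goods: -293.1 + 206.1 - 369.7 - 163.2 = -619.9
Services: -40.1 - 52.3 - 202.8 = -295.2
Primary income: -61.7 + 52.3 = -9.4
Secondary income: 115.6
Current account = (-619.9) + (-295.2) + (-9.4) + 115.6 = -808.9
(Excluded from the current account — capital account: acquisition of foreign patents and trademarks (non-produced assets) 22.2, sale of embassy land to a foreign government 8.5; financial account: purchases of foreign government bonds by domestic residents 290.8, foreign purchases of domestic corporate bonds 203.5.)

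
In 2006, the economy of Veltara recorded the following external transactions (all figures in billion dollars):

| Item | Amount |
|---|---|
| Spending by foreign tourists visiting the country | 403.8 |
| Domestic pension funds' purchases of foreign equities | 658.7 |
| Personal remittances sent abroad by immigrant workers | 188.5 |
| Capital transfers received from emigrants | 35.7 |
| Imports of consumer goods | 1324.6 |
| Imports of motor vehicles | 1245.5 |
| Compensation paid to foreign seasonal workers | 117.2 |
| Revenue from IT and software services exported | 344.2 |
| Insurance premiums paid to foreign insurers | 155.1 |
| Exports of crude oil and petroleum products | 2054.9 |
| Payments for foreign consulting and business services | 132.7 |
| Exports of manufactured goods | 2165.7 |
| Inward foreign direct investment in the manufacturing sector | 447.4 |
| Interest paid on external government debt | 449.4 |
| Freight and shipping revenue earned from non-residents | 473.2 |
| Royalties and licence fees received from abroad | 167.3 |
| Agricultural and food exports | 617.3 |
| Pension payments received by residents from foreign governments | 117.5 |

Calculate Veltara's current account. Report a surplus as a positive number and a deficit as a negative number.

Goods: 617.3 - 1324.6 - 1245.5 + 2054.9 + 2165.7 = 2267.8
Services: 344.2 + 473.2 + 403.8 - 155.1 + 167.3 - 132.7 = 1100.7
Primary income: -449.4 - 117.2 = -566.6
Secondary income: 117.5 - 188.5 = -71.0
Current account = 2267.8 + 1100.7 + (-566.6) + (-71.0) = 2730.9
(Excluded from the current account — financial account: domestic pension funds' purchases of foreign equities 658.7, inward foreign direct investment in the manufacturing sector 447.4; capital account: capital transfers received from emigrants 35.7.)

2730.9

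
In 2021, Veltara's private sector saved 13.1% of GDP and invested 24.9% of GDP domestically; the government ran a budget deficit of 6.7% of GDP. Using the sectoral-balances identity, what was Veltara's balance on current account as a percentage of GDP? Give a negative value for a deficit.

-18.5

By the sectoral-balances identity, CA = (S_private - I) + (T - G).
Private balance = 13.1 - 24.9 = -11.8
Government balance (T - G) = -6.7
CA = -11.8 + (-6.7) = -18.5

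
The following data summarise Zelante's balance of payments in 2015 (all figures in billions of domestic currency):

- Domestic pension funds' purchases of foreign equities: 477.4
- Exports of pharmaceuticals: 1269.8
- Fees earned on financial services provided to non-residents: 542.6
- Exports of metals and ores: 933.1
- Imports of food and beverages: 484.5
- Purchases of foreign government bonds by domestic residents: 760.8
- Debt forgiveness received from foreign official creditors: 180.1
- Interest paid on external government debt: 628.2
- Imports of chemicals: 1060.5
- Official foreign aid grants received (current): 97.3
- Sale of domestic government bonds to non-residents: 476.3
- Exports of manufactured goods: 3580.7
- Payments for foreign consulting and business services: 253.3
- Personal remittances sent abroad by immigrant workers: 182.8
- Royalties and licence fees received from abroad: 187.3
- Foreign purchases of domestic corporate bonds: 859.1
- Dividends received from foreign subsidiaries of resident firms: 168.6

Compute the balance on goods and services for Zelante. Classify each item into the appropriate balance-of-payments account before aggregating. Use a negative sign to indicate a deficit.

4715.2

Goods: -484.5 + 3580.7 - 1060.5 + 933.1 + 1269.8 = 4238.6
Services: 187.3 - 253.3 + 542.6 = 476.6
Trade balance = 4238.6 + 476.6 = 4715.2
(Excluded from the trade balance — financial account: domestic pension funds' purchases of foreign equities 477.4, purchases of foreign government bonds by domestic residents 760.8, sale of domestic government bonds to non-residents 476.3, foreign purchases of domestic corporate bonds 859.1; capital account: debt forgiveness received from foreign official creditors 180.1; primary income: interest paid on external government debt 628.2, dividends received from foreign subsidiaries of resident firms 168.6; secondary income: official foreign aid grants received (current) 97.3, personal remittances sent abroad by immigrant workers 182.8.)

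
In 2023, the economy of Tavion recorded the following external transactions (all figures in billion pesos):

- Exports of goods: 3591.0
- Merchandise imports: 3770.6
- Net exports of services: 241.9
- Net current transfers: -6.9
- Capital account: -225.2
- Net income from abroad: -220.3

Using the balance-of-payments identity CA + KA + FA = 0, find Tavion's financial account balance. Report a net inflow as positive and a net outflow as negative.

390.1

Goods balance = 3591.0 - 3770.6 = -179.6
Services balance = 241.9
Trade balance (goods + services) = -179.6 + 241.9 = 62.3
Net primary income = -220.3
Net secondary income = -6.9
Current account = 62.3 + (-220.3) + (-6.9) = -164.9
Financial account = -(-164.9 + (-225.2)) = 390.1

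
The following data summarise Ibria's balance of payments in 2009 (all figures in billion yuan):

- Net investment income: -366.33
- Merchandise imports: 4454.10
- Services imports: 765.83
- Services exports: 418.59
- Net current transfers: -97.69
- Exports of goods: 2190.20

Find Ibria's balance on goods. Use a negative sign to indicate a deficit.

Goods balance = 2190.20 - 4454.10 = -2263.90

-2263.90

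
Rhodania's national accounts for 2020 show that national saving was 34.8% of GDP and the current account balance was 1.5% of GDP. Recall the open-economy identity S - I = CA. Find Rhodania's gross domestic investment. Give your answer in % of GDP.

33.3

I = S - CA = 34.8 - 1.5 = 33.3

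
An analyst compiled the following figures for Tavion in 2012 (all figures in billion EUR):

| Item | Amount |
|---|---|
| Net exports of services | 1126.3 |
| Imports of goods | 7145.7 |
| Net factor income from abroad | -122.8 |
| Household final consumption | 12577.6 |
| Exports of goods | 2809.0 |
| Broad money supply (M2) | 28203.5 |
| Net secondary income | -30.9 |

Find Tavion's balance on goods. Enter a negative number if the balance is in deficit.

Goods balance = 2809.0 - 7145.7 = -4336.7

-4336.7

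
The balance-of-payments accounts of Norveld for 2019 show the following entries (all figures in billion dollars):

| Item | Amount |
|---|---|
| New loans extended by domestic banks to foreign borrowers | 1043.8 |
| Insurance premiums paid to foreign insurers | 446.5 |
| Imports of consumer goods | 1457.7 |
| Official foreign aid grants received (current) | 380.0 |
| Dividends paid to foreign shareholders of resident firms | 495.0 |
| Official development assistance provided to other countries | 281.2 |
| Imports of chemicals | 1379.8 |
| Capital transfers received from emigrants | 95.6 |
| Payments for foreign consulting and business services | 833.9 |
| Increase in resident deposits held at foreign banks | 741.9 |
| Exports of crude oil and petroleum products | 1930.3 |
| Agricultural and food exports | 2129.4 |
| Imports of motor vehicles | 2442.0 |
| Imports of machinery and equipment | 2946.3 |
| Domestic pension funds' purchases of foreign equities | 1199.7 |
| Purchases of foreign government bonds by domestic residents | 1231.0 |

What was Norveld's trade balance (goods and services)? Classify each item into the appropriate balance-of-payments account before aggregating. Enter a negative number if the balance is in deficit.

-5446.5

Goods: 1930.3 - 2442.0 - 2946.3 + 2129.4 - 1379.8 - 1457.7 = -4166.1
Services: -833.9 - 446.5 = -1280.4
Trade balance = -4166.1 + (-1280.4) = -5446.5
(Excluded from the trade balance — financial account: new loans extended by domestic banks to foreign borrowers 1043.8, increase in resident deposits held at foreign banks 741.9, domestic pension funds' purchases of foreign equities 1199.7, purchases of foreign government bonds by domestic residents 1231.0; secondary income: official foreign aid grants received (current) 380.0, official development assistance provided to other countries 281.2; primary income: dividends paid to foreign shareholders of resident firms 495.0; capital account: capital transfers received from emigrants 95.6.)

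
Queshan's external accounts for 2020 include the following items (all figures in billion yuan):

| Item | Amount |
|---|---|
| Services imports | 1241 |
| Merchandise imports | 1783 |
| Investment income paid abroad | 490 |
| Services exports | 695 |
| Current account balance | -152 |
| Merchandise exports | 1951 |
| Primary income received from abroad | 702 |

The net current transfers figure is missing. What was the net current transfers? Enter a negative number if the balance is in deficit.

Current account = goods balance + services balance + net primary income + net secondary income
Sum of the known components = -166
Net current transfers = CA - (known components) = -152 - (-166) = 14

14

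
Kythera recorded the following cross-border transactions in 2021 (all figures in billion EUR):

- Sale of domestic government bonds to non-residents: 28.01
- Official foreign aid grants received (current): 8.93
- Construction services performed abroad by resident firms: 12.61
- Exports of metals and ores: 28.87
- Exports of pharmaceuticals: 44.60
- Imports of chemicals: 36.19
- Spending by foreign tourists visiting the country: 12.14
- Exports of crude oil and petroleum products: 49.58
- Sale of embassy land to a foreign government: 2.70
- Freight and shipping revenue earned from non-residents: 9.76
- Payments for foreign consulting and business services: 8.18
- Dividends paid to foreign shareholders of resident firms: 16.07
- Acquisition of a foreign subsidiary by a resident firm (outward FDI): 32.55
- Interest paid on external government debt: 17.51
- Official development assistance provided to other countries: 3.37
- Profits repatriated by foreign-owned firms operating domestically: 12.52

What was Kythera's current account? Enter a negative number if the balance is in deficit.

Goods: -36.19 + 28.87 + 49.58 + 44.60 = 86.86
Services: 12.61 - 8.18 + 12.14 + 9.76 = 26.33
Primary income: -12.52 - 16.07 - 17.51 = -46.10
Secondary income: -3.37 + 8.93 = 5.56
Current account = 86.86 + 26.33 + (-46.10) + 5.56 = 72.65
(Excluded from the current account — financial account: sale of domestic government bonds to non-residents 28.01, acquisition of a foreign subsidiary by a resident firm (outward FDI) 32.55; capital account: sale of embassy land to a foreign government 2.70.)

72.65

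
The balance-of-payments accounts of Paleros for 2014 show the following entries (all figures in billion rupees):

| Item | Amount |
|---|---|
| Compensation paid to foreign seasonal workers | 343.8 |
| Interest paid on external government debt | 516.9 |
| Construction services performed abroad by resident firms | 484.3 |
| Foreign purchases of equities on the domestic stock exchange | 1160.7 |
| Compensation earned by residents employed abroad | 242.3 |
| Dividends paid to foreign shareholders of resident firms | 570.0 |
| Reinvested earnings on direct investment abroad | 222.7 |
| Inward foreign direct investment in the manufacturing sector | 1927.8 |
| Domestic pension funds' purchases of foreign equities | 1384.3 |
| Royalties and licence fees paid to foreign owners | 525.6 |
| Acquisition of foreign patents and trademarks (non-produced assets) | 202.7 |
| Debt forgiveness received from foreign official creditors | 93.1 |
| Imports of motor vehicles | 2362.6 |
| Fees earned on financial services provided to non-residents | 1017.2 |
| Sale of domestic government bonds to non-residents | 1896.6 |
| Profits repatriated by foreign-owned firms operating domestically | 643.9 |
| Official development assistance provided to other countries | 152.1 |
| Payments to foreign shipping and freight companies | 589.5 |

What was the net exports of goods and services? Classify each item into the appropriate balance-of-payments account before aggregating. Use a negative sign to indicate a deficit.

Goods: -2362.6
Services: -589.5 - 525.6 + 1017.2 + 484.3 = 386.4
Trade balance = -2362.6 + 386.4 = -1976.2
(Excluded from the trade balance — primary income: compensation paid to foreign seasonal workers 343.8, interest paid on external government debt 516.9, compensation earned by residents employed abroad 242.3, dividends paid to foreign shareholders of resident firms 570.0, reinvested earnings on direct investment abroad 222.7, profits repatriated by foreign-owned firms operating domestically 643.9; financial account: foreign purchases of equities on the domestic stock exchange 1160.7, inward foreign direct investment in the manufacturing sector 1927.8, domestic pension funds' purchases of foreign equities 1384.3, sale of domestic government bonds to non-residents 1896.6; capital account: acquisition of foreign patents and trademarks (non-produced assets) 202.7, debt forgiveness received from foreign official creditors 93.1; secondary income: official development assistance provided to other countries 152.1.)

-1976.2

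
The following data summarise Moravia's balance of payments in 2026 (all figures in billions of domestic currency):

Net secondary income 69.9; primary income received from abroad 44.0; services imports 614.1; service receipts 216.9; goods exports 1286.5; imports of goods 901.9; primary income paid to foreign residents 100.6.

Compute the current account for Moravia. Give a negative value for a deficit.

0.7

Goods balance = 1286.5 - 901.9 = 384.6
Services balance = 216.9 - 614.1 = -397.2
Trade balance (goods + services) = 384.6 + (-397.2) = -12.6
Net primary income = 44.0 - 100.6 = -56.6
Net secondary income = 69.9
Current account = -12.6 + (-56.6) + 69.9 = 0.7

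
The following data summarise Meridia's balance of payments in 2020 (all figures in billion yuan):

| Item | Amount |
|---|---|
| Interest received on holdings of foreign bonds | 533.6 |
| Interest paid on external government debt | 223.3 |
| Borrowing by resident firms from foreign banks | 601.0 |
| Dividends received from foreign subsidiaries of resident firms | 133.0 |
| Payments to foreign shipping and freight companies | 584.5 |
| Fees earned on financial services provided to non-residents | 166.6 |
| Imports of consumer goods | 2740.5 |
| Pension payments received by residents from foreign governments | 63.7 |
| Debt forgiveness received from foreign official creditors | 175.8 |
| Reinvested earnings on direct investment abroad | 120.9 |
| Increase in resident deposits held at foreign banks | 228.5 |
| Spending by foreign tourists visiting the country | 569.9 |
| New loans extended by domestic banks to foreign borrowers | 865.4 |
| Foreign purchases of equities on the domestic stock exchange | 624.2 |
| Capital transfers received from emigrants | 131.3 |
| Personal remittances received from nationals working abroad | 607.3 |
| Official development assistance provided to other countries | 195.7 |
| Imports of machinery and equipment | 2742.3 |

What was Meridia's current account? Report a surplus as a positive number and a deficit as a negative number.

Goods: -2742.3 - 2740.5 = -5482.8
Services: -584.5 + 166.6 + 569.9 = 152.0
Primary income: 533.6 - 223.3 + 120.9 + 133.0 = 564.2
Secondary income: 607.3 - 195.7 + 63.7 = 475.3
Current account = (-5482.8) + 152.0 + 564.2 + 475.3 = -4291.3
(Excluded from the current account — financial account: borrowing by resident firms from foreign banks 601.0, increase in resident deposits held at foreign banks 228.5, new loans extended by domestic banks to foreign borrowers 865.4, foreign purchases of equities on the domestic stock exchange 624.2; capital account: debt forgiveness received from foreign official creditors 175.8, capital transfers received from emigrants 131.3.)

-4291.3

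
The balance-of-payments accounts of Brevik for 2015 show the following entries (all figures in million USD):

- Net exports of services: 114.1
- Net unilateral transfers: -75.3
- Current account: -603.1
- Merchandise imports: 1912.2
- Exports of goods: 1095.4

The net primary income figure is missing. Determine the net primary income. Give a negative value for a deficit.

174.9

Current account = goods balance + services balance + net primary income + net secondary income
Sum of the known components = -778.0
Net primary income = CA - (known components) = -603.1 - (-778.0) = 174.9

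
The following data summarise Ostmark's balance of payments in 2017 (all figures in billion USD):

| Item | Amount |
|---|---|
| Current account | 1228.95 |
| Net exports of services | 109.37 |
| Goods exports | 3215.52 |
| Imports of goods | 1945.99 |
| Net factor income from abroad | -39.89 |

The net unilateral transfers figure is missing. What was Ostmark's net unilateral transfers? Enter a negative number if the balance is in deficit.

Current account = goods balance + services balance + net primary income + net secondary income
Sum of the known components = 1339.01
Net unilateral transfers = CA - (known components) = 1228.95 - 1339.01 = -110.06

-110.06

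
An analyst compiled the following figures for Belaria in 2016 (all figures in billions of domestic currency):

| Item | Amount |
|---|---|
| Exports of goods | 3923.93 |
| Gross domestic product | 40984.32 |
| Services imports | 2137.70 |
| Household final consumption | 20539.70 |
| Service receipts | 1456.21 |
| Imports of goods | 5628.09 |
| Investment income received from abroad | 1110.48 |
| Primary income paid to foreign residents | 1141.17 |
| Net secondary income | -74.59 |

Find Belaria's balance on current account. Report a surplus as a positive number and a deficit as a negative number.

Goods balance = 3923.93 - 5628.09 = -1704.16
Services balance = 1456.21 - 2137.70 = -681.49
Trade balance (goods + services) = -1704.16 + (-681.49) = -2385.65
Net primary income = 1110.48 - 1141.17 = -30.69
Net secondary income = -74.59
Current account = -2385.65 + (-30.69) + (-74.59) = -2490.93

-2490.93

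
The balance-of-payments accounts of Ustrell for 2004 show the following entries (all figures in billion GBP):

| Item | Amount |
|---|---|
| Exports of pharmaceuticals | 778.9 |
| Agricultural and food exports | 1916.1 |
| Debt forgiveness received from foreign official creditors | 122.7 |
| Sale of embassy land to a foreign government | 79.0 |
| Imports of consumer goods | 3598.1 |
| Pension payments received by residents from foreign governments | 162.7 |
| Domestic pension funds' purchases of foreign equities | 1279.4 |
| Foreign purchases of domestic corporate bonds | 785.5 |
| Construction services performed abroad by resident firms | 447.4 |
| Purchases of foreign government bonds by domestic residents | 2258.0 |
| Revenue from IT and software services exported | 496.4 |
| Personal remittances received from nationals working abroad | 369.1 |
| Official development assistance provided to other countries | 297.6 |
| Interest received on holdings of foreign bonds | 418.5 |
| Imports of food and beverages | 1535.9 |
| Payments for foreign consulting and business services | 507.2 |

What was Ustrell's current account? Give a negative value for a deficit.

Goods: -1535.9 + 1916.1 + 778.9 - 3598.1 = -2439.0
Services: 447.4 - 507.2 + 496.4 = 436.6
Primary income: 418.5
Secondary income: -297.6 + 162.7 + 369.1 = 234.2
Current account = (-2439.0) + 436.6 + 418.5 + 234.2 = -1349.7
(Excluded from the current account — capital account: debt forgiveness received from foreign official creditors 122.7, sale of embassy land to a foreign government 79.0; financial account: domestic pension funds' purchases of foreign equities 1279.4, foreign purchases of domestic corporate bonds 785.5, purchases of foreign government bonds by domestic residents 2258.0.)

-1349.7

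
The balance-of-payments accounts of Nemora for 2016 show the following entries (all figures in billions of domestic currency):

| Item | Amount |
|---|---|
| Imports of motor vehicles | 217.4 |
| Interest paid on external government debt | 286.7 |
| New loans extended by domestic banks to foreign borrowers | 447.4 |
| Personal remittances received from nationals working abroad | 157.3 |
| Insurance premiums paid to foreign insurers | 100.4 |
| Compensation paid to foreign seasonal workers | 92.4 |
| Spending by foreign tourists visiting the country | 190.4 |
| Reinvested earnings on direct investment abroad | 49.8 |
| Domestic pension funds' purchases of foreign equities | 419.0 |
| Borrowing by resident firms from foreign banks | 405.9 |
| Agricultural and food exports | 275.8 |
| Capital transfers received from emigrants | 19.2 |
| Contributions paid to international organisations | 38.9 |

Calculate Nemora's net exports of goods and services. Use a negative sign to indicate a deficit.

148.4

Goods: 275.8 - 217.4 = 58.4
Services: -100.4 + 190.4 = 90.0
Trade balance = 58.4 + 90.0 = 148.4
(Excluded from the trade balance — primary income: interest paid on external government debt 286.7, compensation paid to foreign seasonal workers 92.4, reinvested earnings on direct investment abroad 49.8; financial account: new loans extended by domestic banks to foreign borrowers 447.4, domestic pension funds' purchases of foreign equities 419.0, borrowing by resident firms from foreign banks 405.9; secondary income: personal remittances received from nationals working abroad 157.3, contributions paid to international organisations 38.9; capital account: capital transfers received from emigrants 19.2.)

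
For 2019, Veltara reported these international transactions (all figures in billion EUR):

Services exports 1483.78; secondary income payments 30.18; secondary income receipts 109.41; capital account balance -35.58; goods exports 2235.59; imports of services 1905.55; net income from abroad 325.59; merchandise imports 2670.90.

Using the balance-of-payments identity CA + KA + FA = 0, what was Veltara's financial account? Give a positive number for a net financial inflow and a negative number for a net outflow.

Goods balance = 2235.59 - 2670.90 = -435.31
Services balance = 1483.78 - 1905.55 = -421.77
Trade balance (goods + services) = -435.31 + (-421.77) = -857.08
Net primary income = 325.59
Net secondary income = 109.41 - 30.18 = 79.23
Current account = -857.08 + 325.59 + 79.23 = -452.26
Financial account = -(-452.26 + (-35.58)) = 487.84

487.84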